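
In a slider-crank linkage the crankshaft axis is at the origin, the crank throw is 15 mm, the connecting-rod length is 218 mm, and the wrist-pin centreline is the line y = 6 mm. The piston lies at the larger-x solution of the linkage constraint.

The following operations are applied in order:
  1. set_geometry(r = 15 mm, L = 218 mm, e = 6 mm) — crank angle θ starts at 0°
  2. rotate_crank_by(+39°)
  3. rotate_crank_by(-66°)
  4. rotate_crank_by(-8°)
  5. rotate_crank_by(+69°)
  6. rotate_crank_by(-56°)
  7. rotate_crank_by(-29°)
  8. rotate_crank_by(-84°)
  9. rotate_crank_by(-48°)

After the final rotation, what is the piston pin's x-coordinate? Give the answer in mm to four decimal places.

set_geometry: r = 15 mm, L = 218 mm, e = 6 mm; θ ← 0°
rotate_crank_by(+39°): θ ← 0° +39° = 39°
rotate_crank_by(-66°): θ ← 39° -66° = -27°
rotate_crank_by(-8°): θ ← -27° -8° = -35°
rotate_crank_by(+69°): θ ← -35° +69° = 34°
rotate_crank_by(-56°): θ ← 34° -56° = -22°
rotate_crank_by(-29°): θ ← -22° -29° = -51°
rotate_crank_by(-84°): θ ← -51° -84° = -135°
rotate_crank_by(-48°): θ ← -135° -48° = -183°
crank pin P = (r cos θ, r sin θ) = (-14.979443, 0.785039)
h = r sin θ − e = 0.785039 − 6 = -5.214961
x = r cos θ + √(L² − h²) = -14.979443 + √(47524.0 − 27.1958) = -14.979443 + 217.937615 = 202.958172

202.9582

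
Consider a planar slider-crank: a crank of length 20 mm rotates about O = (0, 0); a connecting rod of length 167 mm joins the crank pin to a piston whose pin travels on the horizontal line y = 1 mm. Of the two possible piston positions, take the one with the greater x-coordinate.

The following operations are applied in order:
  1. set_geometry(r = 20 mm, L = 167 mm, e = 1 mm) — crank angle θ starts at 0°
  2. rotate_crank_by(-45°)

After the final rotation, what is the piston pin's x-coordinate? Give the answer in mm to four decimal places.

set_geometry: r = 20 mm, L = 167 mm, e = 1 mm; θ ← 0°
rotate_crank_by(-45°): θ ← 0° -45° = -45°
crank pin P = (r cos θ, r sin θ) = (14.142136, -14.142136)
h = r sin θ − e = -14.142136 − 1 = -15.142136
x = r cos θ + √(L² − h²) = 14.142136 + √(27889.0 − 229.2843) = 14.142136 + 166.312103 = 180.454239

180.4542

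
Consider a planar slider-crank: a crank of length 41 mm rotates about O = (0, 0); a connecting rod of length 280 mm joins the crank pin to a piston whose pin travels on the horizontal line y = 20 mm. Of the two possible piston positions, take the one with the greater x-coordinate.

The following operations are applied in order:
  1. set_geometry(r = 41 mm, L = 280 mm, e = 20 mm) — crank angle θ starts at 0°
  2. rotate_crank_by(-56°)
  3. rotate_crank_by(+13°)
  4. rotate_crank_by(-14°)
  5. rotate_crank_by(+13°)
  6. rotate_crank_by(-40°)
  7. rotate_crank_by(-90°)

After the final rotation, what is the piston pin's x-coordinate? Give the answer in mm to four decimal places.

set_geometry: r = 41 mm, L = 280 mm, e = 20 mm; θ ← 0°
rotate_crank_by(-56°): θ ← 0° -56° = -56°
rotate_crank_by(+13°): θ ← -56° +13° = -43°
rotate_crank_by(-14°): θ ← -43° -14° = -57°
rotate_crank_by(+13°): θ ← -57° +13° = -44°
rotate_crank_by(-40°): θ ← -44° -40° = -84°
rotate_crank_by(-90°): θ ← -84° -90° = -174°
crank pin P = (r cos θ, r sin θ) = (-40.775398, -4.285667)
h = r sin θ − e = -4.285667 − 20 = -24.285667
x = r cos θ + √(L² − h²) = -40.775398 + √(78400.0 − 589.7936) = -40.775398 + 278.944809 = 238.169411

238.1694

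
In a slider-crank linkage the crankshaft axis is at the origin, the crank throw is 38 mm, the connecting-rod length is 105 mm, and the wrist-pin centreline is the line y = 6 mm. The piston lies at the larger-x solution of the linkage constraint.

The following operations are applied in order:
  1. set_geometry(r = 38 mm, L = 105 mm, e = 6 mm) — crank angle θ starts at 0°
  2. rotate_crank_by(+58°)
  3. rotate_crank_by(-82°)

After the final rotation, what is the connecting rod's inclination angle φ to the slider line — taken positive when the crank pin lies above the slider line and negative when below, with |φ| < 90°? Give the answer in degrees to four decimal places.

-11.7910

set_geometry: r = 38 mm, L = 105 mm, e = 6 mm; θ ← 0°
rotate_crank_by(+58°): θ ← 0° +58° = 58°
rotate_crank_by(-82°): θ ← 58° -82° = -24°
crank pin P = (r cos θ, r sin θ) = (34.714727, -15.455992)
h = r sin θ − e = -15.455992 − 6 = -21.455992
sin φ = h / L = -21.455992 / 105 = -0.20434279
φ = arcsin(-0.20434279) = -11.791029°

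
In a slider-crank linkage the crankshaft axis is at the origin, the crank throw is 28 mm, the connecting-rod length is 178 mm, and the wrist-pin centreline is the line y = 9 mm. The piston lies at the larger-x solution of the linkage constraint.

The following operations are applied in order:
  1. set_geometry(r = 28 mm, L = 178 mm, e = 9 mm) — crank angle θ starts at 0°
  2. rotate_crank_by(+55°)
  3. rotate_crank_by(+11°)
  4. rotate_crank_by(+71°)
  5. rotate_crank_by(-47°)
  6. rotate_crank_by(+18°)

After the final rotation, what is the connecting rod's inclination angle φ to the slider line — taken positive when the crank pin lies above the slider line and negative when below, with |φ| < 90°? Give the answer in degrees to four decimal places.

5.6840

set_geometry: r = 28 mm, L = 178 mm, e = 9 mm; θ ← 0°
rotate_crank_by(+55°): θ ← 0° +55° = 55°
rotate_crank_by(+11°): θ ← 55° +11° = 66°
rotate_crank_by(+71°): θ ← 66° +71° = 137°
rotate_crank_by(-47°): θ ← 137° -47° = 90°
rotate_crank_by(+18°): θ ← 90° +18° = 108°
crank pin P = (r cos θ, r sin θ) = (-8.652476, 26.629582)
h = r sin θ − e = 26.629582 − 9 = 17.629582
sin φ = h / L = 17.629582 / 178 = 0.09904260
φ = arcsin(0.09904260) = 5.684042°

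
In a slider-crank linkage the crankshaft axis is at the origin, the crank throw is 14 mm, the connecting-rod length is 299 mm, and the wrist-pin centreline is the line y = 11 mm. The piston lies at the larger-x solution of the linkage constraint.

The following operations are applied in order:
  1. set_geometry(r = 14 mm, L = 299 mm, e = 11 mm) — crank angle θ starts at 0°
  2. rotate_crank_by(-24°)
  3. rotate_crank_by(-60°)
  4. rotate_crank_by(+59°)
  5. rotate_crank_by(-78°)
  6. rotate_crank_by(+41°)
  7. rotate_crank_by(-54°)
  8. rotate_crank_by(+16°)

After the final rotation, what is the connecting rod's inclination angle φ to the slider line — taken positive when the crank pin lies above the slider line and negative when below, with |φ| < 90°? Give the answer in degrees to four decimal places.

set_geometry: r = 14 mm, L = 299 mm, e = 11 mm; θ ← 0°
rotate_crank_by(-24°): θ ← 0° -24° = -24°
rotate_crank_by(-60°): θ ← -24° -60° = -84°
rotate_crank_by(+59°): θ ← -84° +59° = -25°
rotate_crank_by(-78°): θ ← -25° -78° = -103°
rotate_crank_by(+41°): θ ← -103° +41° = -62°
rotate_crank_by(-54°): θ ← -62° -54° = -116°
rotate_crank_by(+16°): θ ← -116° +16° = -100°
crank pin P = (r cos θ, r sin θ) = (-2.431074, -13.787309)
h = r sin θ − e = -13.787309 − 11 = -24.787309
sin φ = h / L = -24.787309 / 299 = -0.08290070
φ = arcsin(-0.08290070) = -4.755318°

-4.7553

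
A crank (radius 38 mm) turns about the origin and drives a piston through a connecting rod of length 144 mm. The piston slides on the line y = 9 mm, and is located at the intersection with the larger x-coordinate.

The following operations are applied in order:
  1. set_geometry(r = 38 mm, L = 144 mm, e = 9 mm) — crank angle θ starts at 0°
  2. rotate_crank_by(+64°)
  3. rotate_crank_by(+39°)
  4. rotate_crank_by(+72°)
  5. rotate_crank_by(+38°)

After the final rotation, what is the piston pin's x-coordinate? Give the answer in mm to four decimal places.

set_geometry: r = 38 mm, L = 144 mm, e = 9 mm; θ ← 0°
rotate_crank_by(+64°): θ ← 0° +64° = 64°
rotate_crank_by(+39°): θ ← 64° +39° = 103°
rotate_crank_by(+72°): θ ← 103° +72° = 175°
rotate_crank_by(+38°): θ ← 175° +38° = 213°
crank pin P = (r cos θ, r sin θ) = (-31.869482, -20.696283)
h = r sin θ − e = -20.696283 − 9 = -29.696283
x = r cos θ + √(L² − h²) = -31.869482 + √(20736.0 − 881.8692) = -31.869482 + 140.904687 = 109.035205

109.0352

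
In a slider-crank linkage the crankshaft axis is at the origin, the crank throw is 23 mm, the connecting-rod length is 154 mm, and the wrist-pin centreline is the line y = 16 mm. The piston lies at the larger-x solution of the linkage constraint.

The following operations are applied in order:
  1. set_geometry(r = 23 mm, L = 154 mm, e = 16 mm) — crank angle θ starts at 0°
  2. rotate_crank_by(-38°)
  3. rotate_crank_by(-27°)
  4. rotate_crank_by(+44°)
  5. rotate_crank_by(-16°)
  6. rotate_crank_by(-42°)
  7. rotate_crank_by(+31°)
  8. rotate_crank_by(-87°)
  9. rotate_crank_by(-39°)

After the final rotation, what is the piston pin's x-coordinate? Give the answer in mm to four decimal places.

set_geometry: r = 23 mm, L = 154 mm, e = 16 mm; θ ← 0°
rotate_crank_by(-38°): θ ← 0° -38° = -38°
rotate_crank_by(-27°): θ ← -38° -27° = -65°
rotate_crank_by(+44°): θ ← -65° +44° = -21°
rotate_crank_by(-16°): θ ← -21° -16° = -37°
rotate_crank_by(-42°): θ ← -37° -42° = -79°
rotate_crank_by(+31°): θ ← -79° +31° = -48°
rotate_crank_by(-87°): θ ← -48° -87° = -135°
rotate_crank_by(-39°): θ ← -135° -39° = -174°
crank pin P = (r cos θ, r sin θ) = (-22.874004, -2.404155)
h = r sin θ − e = -2.404155 − 16 = -18.404155
x = r cos θ + √(L² − h²) = -22.874004 + √(23716.0 − 338.7129) = -22.874004 + 152.896328 = 130.022324

130.0223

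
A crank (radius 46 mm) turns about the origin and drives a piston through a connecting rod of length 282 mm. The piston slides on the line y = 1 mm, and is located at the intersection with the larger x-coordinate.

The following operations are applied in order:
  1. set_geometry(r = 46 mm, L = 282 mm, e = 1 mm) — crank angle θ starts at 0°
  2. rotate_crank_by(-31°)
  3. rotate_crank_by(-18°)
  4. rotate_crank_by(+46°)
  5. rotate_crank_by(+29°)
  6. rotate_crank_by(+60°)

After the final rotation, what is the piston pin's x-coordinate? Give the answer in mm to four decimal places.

281.6133

set_geometry: r = 46 mm, L = 282 mm, e = 1 mm; θ ← 0°
rotate_crank_by(-31°): θ ← 0° -31° = -31°
rotate_crank_by(-18°): θ ← -31° -18° = -49°
rotate_crank_by(+46°): θ ← -49° +46° = -3°
rotate_crank_by(+29°): θ ← -3° +29° = 26°
rotate_crank_by(+60°): θ ← 26° +60° = 86°
crank pin P = (r cos θ, r sin θ) = (3.208798, 45.887946)
h = r sin θ − e = 45.887946 − 1 = 44.887946
x = r cos θ + √(L² − h²) = 3.208798 + √(79524.0 − 2014.9277) = 3.208798 + 278.404512 = 281.613310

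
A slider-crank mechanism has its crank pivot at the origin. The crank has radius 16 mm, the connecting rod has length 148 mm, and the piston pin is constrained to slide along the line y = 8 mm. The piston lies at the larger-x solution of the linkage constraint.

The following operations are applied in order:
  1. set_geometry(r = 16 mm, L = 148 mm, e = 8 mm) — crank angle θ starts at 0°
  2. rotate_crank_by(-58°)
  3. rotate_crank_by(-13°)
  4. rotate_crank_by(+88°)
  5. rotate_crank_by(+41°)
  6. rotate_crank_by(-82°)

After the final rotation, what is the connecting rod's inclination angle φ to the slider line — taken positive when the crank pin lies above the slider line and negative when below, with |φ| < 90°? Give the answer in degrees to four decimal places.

-5.6255

set_geometry: r = 16 mm, L = 148 mm, e = 8 mm; θ ← 0°
rotate_crank_by(-58°): θ ← 0° -58° = -58°
rotate_crank_by(-13°): θ ← -58° -13° = -71°
rotate_crank_by(+88°): θ ← -71° +88° = 17°
rotate_crank_by(+41°): θ ← 17° +41° = 58°
rotate_crank_by(-82°): θ ← 58° -82° = -24°
crank pin P = (r cos θ, r sin θ) = (14.616727, -6.507786)
h = r sin θ − e = -6.507786 − 8 = -14.507786
sin φ = h / L = -14.507786 / 148 = -0.09802558
φ = arcsin(-0.09802558) = -5.625486°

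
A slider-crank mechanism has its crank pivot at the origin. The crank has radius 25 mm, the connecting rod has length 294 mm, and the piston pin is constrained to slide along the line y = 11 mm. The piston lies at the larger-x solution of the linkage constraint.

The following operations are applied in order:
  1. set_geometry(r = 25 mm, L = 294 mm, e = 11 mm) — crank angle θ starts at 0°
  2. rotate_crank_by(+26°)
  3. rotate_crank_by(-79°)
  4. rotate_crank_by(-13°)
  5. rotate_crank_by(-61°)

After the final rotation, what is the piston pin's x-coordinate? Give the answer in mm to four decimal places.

set_geometry: r = 25 mm, L = 294 mm, e = 11 mm; θ ← 0°
rotate_crank_by(+26°): θ ← 0° +26° = 26°
rotate_crank_by(-79°): θ ← 26° -79° = -53°
rotate_crank_by(-13°): θ ← -53° -13° = -66°
rotate_crank_by(-61°): θ ← -66° -61° = -127°
crank pin P = (r cos θ, r sin θ) = (-15.045376, -19.965888)
h = r sin θ − e = -19.965888 − 11 = -30.965888
x = r cos θ + √(L² − h²) = -15.045376 + √(86436.0 − 958.8862) = -15.045376 + 292.364693 = 277.319318

277.3193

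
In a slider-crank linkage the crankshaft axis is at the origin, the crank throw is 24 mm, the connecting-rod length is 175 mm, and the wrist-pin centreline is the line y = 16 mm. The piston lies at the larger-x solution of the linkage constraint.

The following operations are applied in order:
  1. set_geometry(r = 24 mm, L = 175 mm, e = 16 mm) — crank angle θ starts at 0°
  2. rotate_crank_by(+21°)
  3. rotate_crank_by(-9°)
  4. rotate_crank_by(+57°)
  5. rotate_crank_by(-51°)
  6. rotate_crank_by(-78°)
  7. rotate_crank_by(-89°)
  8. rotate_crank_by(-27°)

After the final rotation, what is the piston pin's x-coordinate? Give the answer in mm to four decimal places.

set_geometry: r = 24 mm, L = 175 mm, e = 16 mm; θ ← 0°
rotate_crank_by(+21°): θ ← 0° +21° = 21°
rotate_crank_by(-9°): θ ← 21° -9° = 12°
rotate_crank_by(+57°): θ ← 12° +57° = 69°
rotate_crank_by(-51°): θ ← 69° -51° = 18°
rotate_crank_by(-78°): θ ← 18° -78° = -60°
rotate_crank_by(-89°): θ ← -60° -89° = -149°
rotate_crank_by(-27°): θ ← -149° -27° = -176°
crank pin P = (r cos θ, r sin θ) = (-23.941537, -1.674155)
h = r sin θ − e = -1.674155 − 16 = -17.674155
x = r cos θ + √(L² − h²) = -23.941537 + √(30625.0 − 312.3758) = -23.941537 + 174.105210 = 150.163673

150.1637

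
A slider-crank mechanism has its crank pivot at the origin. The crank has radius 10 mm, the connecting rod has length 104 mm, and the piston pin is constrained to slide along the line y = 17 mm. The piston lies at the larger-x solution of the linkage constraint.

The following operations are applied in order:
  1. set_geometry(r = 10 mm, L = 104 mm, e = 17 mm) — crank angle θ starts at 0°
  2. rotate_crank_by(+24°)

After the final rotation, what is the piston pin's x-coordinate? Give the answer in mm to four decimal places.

set_geometry: r = 10 mm, L = 104 mm, e = 17 mm; θ ← 0°
rotate_crank_by(+24°): θ ← 0° +24° = 24°
crank pin P = (r cos θ, r sin θ) = (9.135455, 4.067366)
h = r sin θ − e = 4.067366 − 17 = -12.932634
x = r cos θ + √(L² − h²) = 9.135455 + √(10816.0 − 167.2530) = 9.135455 + 103.192766 = 112.328221

112.3282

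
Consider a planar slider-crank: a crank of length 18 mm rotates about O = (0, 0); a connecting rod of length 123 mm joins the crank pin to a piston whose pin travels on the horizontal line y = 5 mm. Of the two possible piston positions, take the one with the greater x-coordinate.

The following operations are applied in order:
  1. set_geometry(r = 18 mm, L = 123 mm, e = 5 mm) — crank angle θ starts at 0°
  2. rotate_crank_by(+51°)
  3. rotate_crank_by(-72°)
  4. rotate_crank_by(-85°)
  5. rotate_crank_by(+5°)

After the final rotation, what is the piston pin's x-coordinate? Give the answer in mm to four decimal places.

117.4584

set_geometry: r = 18 mm, L = 123 mm, e = 5 mm; θ ← 0°
rotate_crank_by(+51°): θ ← 0° +51° = 51°
rotate_crank_by(-72°): θ ← 51° -72° = -21°
rotate_crank_by(-85°): θ ← -21° -85° = -106°
rotate_crank_by(+5°): θ ← -106° +5° = -101°
crank pin P = (r cos θ, r sin θ) = (-3.434562, -17.669289)
h = r sin θ − e = -17.669289 − 5 = -22.669289
x = r cos θ + √(L² − h²) = -3.434562 + √(15129.0 − 513.8967) = -3.434562 + 120.892942 = 117.458380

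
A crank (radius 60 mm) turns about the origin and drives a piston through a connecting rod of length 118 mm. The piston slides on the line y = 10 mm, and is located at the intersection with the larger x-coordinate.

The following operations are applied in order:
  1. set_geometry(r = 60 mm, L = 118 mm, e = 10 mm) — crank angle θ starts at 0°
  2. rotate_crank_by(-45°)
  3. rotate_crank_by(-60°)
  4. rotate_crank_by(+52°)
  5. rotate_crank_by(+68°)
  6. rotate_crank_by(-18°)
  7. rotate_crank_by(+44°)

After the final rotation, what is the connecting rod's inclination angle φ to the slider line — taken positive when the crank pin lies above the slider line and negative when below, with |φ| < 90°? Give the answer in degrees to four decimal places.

set_geometry: r = 60 mm, L = 118 mm, e = 10 mm; θ ← 0°
rotate_crank_by(-45°): θ ← 0° -45° = -45°
rotate_crank_by(-60°): θ ← -45° -60° = -105°
rotate_crank_by(+52°): θ ← -105° +52° = -53°
rotate_crank_by(+68°): θ ← -53° +68° = 15°
rotate_crank_by(-18°): θ ← 15° -18° = -3°
rotate_crank_by(+44°): θ ← -3° +44° = 41°
crank pin P = (r cos θ, r sin θ) = (45.282575, 39.363542)
h = r sin θ − e = 39.363542 − 10 = 29.363542
sin φ = h / L = 29.363542 / 118 = 0.24884357
φ = arcsin(0.24884357) = 14.409091°

14.4091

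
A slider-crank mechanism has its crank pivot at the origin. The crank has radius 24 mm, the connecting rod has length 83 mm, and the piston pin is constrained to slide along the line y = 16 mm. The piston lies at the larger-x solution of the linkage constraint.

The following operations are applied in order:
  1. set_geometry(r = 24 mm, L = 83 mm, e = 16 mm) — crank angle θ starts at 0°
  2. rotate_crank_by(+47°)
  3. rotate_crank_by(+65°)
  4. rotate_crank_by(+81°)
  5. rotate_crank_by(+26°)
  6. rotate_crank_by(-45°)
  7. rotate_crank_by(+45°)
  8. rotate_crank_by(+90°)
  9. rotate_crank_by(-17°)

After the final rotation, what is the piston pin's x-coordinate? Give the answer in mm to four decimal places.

set_geometry: r = 24 mm, L = 83 mm, e = 16 mm; θ ← 0°
rotate_crank_by(+47°): θ ← 0° +47° = 47°
rotate_crank_by(+65°): θ ← 47° +65° = 112°
rotate_crank_by(+81°): θ ← 112° +81° = 193°
rotate_crank_by(+26°): θ ← 193° +26° = 219°
rotate_crank_by(-45°): θ ← 219° -45° = 174°
rotate_crank_by(+45°): θ ← 174° +45° = 219°
rotate_crank_by(+90°): θ ← 219° +90° = 309°
rotate_crank_by(-17°): θ ← 309° -17° = 292°
crank pin P = (r cos θ, r sin θ) = (8.990558, -22.252413)
h = r sin θ − e = -22.252413 − 16 = -38.252413
x = r cos θ + √(L² − h²) = 8.990558 + √(6889.0 − 1463.2471) = 8.990558 + 73.659710 = 82.650269

82.6503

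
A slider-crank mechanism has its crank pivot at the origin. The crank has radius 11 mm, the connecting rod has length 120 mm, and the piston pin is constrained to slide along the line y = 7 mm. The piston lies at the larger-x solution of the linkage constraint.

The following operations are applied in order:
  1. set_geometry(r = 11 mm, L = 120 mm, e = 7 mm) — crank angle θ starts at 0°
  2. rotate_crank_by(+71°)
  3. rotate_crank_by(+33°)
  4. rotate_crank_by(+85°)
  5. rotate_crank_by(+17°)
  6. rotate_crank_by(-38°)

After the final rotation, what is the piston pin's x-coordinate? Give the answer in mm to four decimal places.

set_geometry: r = 11 mm, L = 120 mm, e = 7 mm; θ ← 0°
rotate_crank_by(+71°): θ ← 0° +71° = 71°
rotate_crank_by(+33°): θ ← 71° +33° = 104°
rotate_crank_by(+85°): θ ← 104° +85° = 189°
rotate_crank_by(+17°): θ ← 189° +17° = 206°
rotate_crank_by(-38°): θ ← 206° -38° = 168°
crank pin P = (r cos θ, r sin θ) = (-10.759624, 2.287029)
h = r sin θ − e = 2.287029 − 7 = -4.712971
x = r cos θ + √(L² − h²) = -10.759624 + √(14400.0 − 22.2121) = -10.759624 + 119.907414 = 109.147790

109.1478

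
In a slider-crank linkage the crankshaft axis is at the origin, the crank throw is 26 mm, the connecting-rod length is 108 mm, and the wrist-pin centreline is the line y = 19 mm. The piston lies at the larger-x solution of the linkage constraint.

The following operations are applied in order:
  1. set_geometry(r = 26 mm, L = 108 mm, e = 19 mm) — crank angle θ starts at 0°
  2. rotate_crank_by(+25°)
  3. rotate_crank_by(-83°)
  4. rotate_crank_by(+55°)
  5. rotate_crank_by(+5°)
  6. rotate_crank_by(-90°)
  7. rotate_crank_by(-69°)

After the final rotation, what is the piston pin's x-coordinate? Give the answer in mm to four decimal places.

set_geometry: r = 26 mm, L = 108 mm, e = 19 mm; θ ← 0°
rotate_crank_by(+25°): θ ← 0° +25° = 25°
rotate_crank_by(-83°): θ ← 25° -83° = -58°
rotate_crank_by(+55°): θ ← -58° +55° = -3°
rotate_crank_by(+5°): θ ← -3° +5° = 2°
rotate_crank_by(-90°): θ ← 2° -90° = -88°
rotate_crank_by(-69°): θ ← -88° -69° = -157°
crank pin P = (r cos θ, r sin θ) = (-23.933126, -10.159009)
h = r sin θ − e = -10.159009 − 19 = -29.159009
x = r cos θ + √(L² − h²) = -23.933126 + √(11664.0 − 850.2478) = -23.933126 + 103.989193 = 80.056066

80.0561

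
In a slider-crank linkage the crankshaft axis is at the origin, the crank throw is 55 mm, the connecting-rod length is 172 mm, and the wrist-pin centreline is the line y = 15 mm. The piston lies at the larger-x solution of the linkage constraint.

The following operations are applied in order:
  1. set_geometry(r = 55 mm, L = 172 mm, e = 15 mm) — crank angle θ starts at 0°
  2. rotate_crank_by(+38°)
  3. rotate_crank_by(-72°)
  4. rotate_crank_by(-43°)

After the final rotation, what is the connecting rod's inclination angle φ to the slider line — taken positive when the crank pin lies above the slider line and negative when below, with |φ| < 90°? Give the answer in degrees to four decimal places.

set_geometry: r = 55 mm, L = 172 mm, e = 15 mm; θ ← 0°
rotate_crank_by(+38°): θ ← 0° +38° = 38°
rotate_crank_by(-72°): θ ← 38° -72° = -34°
rotate_crank_by(-43°): θ ← -34° -43° = -77°
crank pin P = (r cos θ, r sin θ) = (12.372308, -53.590354)
h = r sin θ − e = -53.590354 − 15 = -68.590354
sin φ = h / L = -68.590354 / 172 = -0.39878113
φ = arcsin(-0.39878113) = -23.502003°

-23.5020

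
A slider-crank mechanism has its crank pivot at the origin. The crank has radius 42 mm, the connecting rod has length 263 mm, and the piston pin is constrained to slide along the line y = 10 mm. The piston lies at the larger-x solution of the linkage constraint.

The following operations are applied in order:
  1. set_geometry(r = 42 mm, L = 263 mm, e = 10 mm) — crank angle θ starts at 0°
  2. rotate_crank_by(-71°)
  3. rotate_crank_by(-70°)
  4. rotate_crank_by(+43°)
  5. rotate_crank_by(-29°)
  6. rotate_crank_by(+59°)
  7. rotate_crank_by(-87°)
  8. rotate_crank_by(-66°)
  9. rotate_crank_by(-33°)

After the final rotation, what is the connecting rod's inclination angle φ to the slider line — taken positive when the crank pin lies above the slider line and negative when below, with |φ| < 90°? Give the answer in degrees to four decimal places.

set_geometry: r = 42 mm, L = 263 mm, e = 10 mm; θ ← 0°
rotate_crank_by(-71°): θ ← 0° -71° = -71°
rotate_crank_by(-70°): θ ← -71° -70° = -141°
rotate_crank_by(+43°): θ ← -141° +43° = -98°
rotate_crank_by(-29°): θ ← -98° -29° = -127°
rotate_crank_by(+59°): θ ← -127° +59° = -68°
rotate_crank_by(-87°): θ ← -68° -87° = -155°
rotate_crank_by(-66°): θ ← -155° -66° = -221°
rotate_crank_by(-33°): θ ← -221° -33° = -254°
crank pin P = (r cos θ, r sin θ) = (-11.576769, 40.372991)
h = r sin θ − e = 40.372991 − 10 = 30.372991
sin φ = h / L = 30.372991 / 263 = 0.11548666
φ = arcsin(0.11548666) = 6.631696°

6.6317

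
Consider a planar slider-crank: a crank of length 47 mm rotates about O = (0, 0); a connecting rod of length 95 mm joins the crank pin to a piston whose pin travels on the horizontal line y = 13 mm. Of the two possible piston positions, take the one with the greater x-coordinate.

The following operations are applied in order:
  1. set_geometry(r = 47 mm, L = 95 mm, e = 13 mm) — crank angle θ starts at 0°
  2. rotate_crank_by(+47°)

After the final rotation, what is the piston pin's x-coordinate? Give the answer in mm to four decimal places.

124.6183

set_geometry: r = 47 mm, L = 95 mm, e = 13 mm; θ ← 0°
rotate_crank_by(+47°): θ ← 0° +47° = 47°
crank pin P = (r cos θ, r sin θ) = (32.053923, 34.373624)
h = r sin θ − e = 34.373624 − 13 = 21.373624
x = r cos θ + √(L² − h²) = 32.053923 + √(9025.0 − 456.8318) = 32.053923 + 92.564400 = 124.618323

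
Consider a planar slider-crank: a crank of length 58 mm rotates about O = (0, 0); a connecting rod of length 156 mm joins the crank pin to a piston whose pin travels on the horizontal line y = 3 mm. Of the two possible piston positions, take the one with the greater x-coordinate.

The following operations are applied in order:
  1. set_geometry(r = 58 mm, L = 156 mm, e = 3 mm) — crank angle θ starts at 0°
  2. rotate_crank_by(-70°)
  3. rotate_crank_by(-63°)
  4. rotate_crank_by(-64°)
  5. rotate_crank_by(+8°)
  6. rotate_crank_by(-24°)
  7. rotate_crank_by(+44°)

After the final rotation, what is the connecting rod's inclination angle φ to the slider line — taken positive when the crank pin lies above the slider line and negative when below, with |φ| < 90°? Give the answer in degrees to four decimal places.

-5.1735

set_geometry: r = 58 mm, L = 156 mm, e = 3 mm; θ ← 0°
rotate_crank_by(-70°): θ ← 0° -70° = -70°
rotate_crank_by(-63°): θ ← -70° -63° = -133°
rotate_crank_by(-64°): θ ← -133° -64° = -197°
rotate_crank_by(+8°): θ ← -197° +8° = -189°
rotate_crank_by(-24°): θ ← -189° -24° = -213°
rotate_crank_by(+44°): θ ← -213° +44° = -169°
crank pin P = (r cos θ, r sin θ) = (-56.934377, -11.066922)
h = r sin θ − e = -11.066922 − 3 = -14.066922
sin φ = h / L = -14.066922 / 156 = -0.09017258
φ = arcsin(-0.09017258) = -5.173535°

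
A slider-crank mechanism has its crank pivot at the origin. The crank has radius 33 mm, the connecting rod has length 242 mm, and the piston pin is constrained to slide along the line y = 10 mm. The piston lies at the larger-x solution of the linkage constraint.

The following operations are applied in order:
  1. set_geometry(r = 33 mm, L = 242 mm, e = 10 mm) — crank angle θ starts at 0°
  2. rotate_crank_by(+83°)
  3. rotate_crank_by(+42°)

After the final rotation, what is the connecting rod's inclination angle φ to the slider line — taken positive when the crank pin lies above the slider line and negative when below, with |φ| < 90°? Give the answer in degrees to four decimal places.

4.0358

set_geometry: r = 33 mm, L = 242 mm, e = 10 mm; θ ← 0°
rotate_crank_by(+83°): θ ← 0° +83° = 83°
rotate_crank_by(+42°): θ ← 83° +42° = 125°
crank pin P = (r cos θ, r sin θ) = (-18.928022, 27.032017)
h = r sin θ − e = 27.032017 − 10 = 17.032017
sin φ = h / L = 17.032017 / 242 = 0.07038024
φ = arcsin(0.07038024) = 4.035827°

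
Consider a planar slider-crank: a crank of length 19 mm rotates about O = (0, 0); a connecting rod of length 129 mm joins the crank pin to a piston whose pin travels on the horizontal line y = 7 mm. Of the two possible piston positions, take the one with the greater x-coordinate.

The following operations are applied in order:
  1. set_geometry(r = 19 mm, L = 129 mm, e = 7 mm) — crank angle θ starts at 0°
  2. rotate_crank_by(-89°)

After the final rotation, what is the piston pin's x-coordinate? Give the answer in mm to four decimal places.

set_geometry: r = 19 mm, L = 129 mm, e = 7 mm; θ ← 0°
rotate_crank_by(-89°): θ ← 0° -89° = -89°
crank pin P = (r cos θ, r sin θ) = (0.331596, -18.997106)
h = r sin θ − e = -18.997106 − 7 = -25.997106
x = r cos θ + √(L² − h²) = 0.331596 + √(16641.0 − 675.8495) = 0.331596 + 126.353276 = 126.684872

126.6849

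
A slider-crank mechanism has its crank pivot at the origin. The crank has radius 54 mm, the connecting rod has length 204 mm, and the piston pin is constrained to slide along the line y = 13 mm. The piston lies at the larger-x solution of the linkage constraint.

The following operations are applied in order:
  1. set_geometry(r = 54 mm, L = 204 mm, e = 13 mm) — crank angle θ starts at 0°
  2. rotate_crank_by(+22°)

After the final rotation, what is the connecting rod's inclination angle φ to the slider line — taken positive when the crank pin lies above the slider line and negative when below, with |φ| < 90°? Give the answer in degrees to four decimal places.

2.0307

set_geometry: r = 54 mm, L = 204 mm, e = 13 mm; θ ← 0°
rotate_crank_by(+22°): θ ← 0° +22° = 22°
crank pin P = (r cos θ, r sin θ) = (50.067928, 20.228756)
h = r sin θ − e = 20.228756 − 13 = 7.228756
sin φ = h / L = 7.228756 / 204 = 0.03543508
φ = arcsin(0.03543508) = 2.030706°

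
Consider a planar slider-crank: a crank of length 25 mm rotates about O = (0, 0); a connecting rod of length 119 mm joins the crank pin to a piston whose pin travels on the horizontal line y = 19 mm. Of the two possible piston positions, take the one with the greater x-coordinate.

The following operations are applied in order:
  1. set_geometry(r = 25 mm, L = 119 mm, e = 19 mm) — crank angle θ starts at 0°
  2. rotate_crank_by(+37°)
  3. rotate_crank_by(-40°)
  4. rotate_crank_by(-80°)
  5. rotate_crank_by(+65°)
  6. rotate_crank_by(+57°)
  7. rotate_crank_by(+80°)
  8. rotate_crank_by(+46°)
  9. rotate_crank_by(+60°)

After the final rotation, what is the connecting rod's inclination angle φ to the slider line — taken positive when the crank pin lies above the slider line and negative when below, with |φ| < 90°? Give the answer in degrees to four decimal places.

-17.9517

set_geometry: r = 25 mm, L = 119 mm, e = 19 mm; θ ← 0°
rotate_crank_by(+37°): θ ← 0° +37° = 37°
rotate_crank_by(-40°): θ ← 37° -40° = -3°
rotate_crank_by(-80°): θ ← -3° -80° = -83°
rotate_crank_by(+65°): θ ← -83° +65° = -18°
rotate_crank_by(+57°): θ ← -18° +57° = 39°
rotate_crank_by(+80°): θ ← 39° +80° = 119°
rotate_crank_by(+46°): θ ← 119° +46° = 165°
rotate_crank_by(+60°): θ ← 165° +60° = 225°
crank pin P = (r cos θ, r sin θ) = (-17.677670, -17.677670)
h = r sin θ − e = -17.677670 − 19 = -36.677670
sin φ = h / L = -36.677670 / 119 = -0.30821571
φ = arcsin(-0.30821571) = -17.951734°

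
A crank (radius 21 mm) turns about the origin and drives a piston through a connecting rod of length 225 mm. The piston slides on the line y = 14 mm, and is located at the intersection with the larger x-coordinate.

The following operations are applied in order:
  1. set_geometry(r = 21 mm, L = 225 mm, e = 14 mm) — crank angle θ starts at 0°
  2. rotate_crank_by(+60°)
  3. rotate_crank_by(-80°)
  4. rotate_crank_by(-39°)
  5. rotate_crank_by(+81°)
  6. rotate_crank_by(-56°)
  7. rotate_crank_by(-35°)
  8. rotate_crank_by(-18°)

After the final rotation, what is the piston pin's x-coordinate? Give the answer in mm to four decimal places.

set_geometry: r = 21 mm, L = 225 mm, e = 14 mm; θ ← 0°
rotate_crank_by(+60°): θ ← 0° +60° = 60°
rotate_crank_by(-80°): θ ← 60° -80° = -20°
rotate_crank_by(-39°): θ ← -20° -39° = -59°
rotate_crank_by(+81°): θ ← -59° +81° = 22°
rotate_crank_by(-56°): θ ← 22° -56° = -34°
rotate_crank_by(-35°): θ ← -34° -35° = -69°
rotate_crank_by(-18°): θ ← -69° -18° = -87°
crank pin P = (r cos θ, r sin θ) = (1.099055, -20.971220)
h = r sin θ − e = -20.971220 − 14 = -34.971220
x = r cos θ + √(L² − h²) = 1.099055 + √(50625.0 − 1222.9862) = 1.099055 + 222.265638 = 223.364693

223.3647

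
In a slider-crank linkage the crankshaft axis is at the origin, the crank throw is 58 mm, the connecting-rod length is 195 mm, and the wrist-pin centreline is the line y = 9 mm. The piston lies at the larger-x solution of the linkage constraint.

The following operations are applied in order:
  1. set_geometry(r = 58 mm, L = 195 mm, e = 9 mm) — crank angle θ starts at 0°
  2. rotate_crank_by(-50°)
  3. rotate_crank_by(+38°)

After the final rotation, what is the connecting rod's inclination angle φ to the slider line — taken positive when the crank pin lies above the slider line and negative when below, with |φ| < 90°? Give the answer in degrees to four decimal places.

set_geometry: r = 58 mm, L = 195 mm, e = 9 mm; θ ← 0°
rotate_crank_by(-50°): θ ← 0° -50° = -50°
rotate_crank_by(+38°): θ ← -50° +38° = -12°
crank pin P = (r cos θ, r sin θ) = (56.732561, -12.058878)
h = r sin θ − e = -12.058878 − 9 = -21.058878
sin φ = h / L = -21.058878 / 195 = -0.10799425
φ = arcsin(-0.10799425) = -6.199706°

-6.1997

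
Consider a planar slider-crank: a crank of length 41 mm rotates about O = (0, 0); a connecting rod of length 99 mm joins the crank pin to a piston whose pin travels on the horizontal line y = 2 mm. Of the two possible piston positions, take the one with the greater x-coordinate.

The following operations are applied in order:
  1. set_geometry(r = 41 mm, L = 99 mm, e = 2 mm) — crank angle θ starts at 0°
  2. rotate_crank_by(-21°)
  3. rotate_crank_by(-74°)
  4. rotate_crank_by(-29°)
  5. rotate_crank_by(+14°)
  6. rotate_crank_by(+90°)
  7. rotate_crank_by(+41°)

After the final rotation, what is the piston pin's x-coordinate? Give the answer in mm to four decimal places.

136.4597

set_geometry: r = 41 mm, L = 99 mm, e = 2 mm; θ ← 0°
rotate_crank_by(-21°): θ ← 0° -21° = -21°
rotate_crank_by(-74°): θ ← -21° -74° = -95°
rotate_crank_by(-29°): θ ← -95° -29° = -124°
rotate_crank_by(+14°): θ ← -124° +14° = -110°
rotate_crank_by(+90°): θ ← -110° +90° = -20°
rotate_crank_by(+41°): θ ← -20° +41° = 21°
crank pin P = (r cos θ, r sin θ) = (38.276797, 14.693086)
h = r sin θ − e = 14.693086 − 2 = 12.693086
x = r cos θ + √(L² − h²) = 38.276797 + √(9801.0 − 161.1144) = 38.276797 + 98.182919 = 136.459716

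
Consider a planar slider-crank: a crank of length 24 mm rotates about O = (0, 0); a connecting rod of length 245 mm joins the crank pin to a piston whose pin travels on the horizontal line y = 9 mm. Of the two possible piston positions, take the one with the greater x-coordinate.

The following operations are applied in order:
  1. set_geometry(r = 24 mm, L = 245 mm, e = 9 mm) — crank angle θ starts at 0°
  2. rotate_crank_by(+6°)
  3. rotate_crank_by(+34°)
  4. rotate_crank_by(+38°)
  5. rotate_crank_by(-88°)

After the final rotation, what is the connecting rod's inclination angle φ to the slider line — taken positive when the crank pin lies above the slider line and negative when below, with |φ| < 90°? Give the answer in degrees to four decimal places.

-3.0809

set_geometry: r = 24 mm, L = 245 mm, e = 9 mm; θ ← 0°
rotate_crank_by(+6°): θ ← 0° +6° = 6°
rotate_crank_by(+34°): θ ← 6° +34° = 40°
rotate_crank_by(+38°): θ ← 40° +38° = 78°
rotate_crank_by(-88°): θ ← 78° -88° = -10°
crank pin P = (r cos θ, r sin θ) = (23.635386, -4.167556)
h = r sin θ − e = -4.167556 − 9 = -13.167556
sin φ = h / L = -13.167556 / 245 = -0.05374513
φ = arcsin(-0.05374513) = -3.080853°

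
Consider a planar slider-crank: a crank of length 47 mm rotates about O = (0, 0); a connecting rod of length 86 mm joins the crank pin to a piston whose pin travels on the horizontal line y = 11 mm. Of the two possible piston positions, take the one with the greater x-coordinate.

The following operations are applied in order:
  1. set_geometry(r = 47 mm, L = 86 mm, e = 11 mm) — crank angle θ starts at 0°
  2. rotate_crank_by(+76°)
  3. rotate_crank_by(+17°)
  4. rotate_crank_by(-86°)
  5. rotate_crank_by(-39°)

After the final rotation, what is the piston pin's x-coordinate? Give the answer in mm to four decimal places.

118.0039

set_geometry: r = 47 mm, L = 86 mm, e = 11 mm; θ ← 0°
rotate_crank_by(+76°): θ ← 0° +76° = 76°
rotate_crank_by(+17°): θ ← 76° +17° = 93°
rotate_crank_by(-86°): θ ← 93° -86° = 7°
rotate_crank_by(-39°): θ ← 7° -39° = -32°
crank pin P = (r cos θ, r sin θ) = (39.858261, -24.906205)
h = r sin θ − e = -24.906205 − 11 = -35.906205
x = r cos θ + √(L² − h²) = 39.858261 + √(7396.0 − 1289.2556) = 39.858261 + 78.145662 = 118.003922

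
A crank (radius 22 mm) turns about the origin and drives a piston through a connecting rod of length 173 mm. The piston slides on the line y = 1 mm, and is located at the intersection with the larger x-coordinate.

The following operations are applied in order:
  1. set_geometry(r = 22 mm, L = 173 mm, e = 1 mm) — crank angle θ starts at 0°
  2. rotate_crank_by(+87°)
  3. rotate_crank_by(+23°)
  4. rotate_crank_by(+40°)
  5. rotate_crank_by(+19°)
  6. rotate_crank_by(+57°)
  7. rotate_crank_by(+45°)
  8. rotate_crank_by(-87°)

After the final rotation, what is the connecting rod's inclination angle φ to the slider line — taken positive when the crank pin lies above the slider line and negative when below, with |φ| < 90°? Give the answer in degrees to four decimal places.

set_geometry: r = 22 mm, L = 173 mm, e = 1 mm; θ ← 0°
rotate_crank_by(+87°): θ ← 0° +87° = 87°
rotate_crank_by(+23°): θ ← 87° +23° = 110°
rotate_crank_by(+40°): θ ← 110° +40° = 150°
rotate_crank_by(+19°): θ ← 150° +19° = 169°
rotate_crank_by(+57°): θ ← 169° +57° = 226°
rotate_crank_by(+45°): θ ← 226° +45° = 271°
rotate_crank_by(-87°): θ ← 271° -87° = 184°
crank pin P = (r cos θ, r sin θ) = (-21.946409, -1.534642)
h = r sin θ − e = -1.534642 − 1 = -2.534642
sin φ = h / L = -2.534642 / 173 = -0.01465111
φ = arcsin(-0.01465111) = -0.839477°

-0.8395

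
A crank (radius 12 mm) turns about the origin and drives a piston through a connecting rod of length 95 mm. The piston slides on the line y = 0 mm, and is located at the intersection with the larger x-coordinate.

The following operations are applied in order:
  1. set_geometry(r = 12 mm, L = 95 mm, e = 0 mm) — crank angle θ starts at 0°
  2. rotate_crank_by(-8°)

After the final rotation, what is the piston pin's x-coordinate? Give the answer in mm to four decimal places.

106.8685

set_geometry: r = 12 mm, L = 95 mm, e = 0 mm; θ ← 0°
rotate_crank_by(-8°): θ ← 0° -8° = -8°
crank pin P = (r cos θ, r sin θ) = (11.883217, -1.670077)
h = r sin θ − e = -1.670077 − 0 = -1.670077
x = r cos θ + √(L² − h²) = 11.883217 + √(9025.0 − 2.7892) = 11.883217 + 94.985319 = 106.868536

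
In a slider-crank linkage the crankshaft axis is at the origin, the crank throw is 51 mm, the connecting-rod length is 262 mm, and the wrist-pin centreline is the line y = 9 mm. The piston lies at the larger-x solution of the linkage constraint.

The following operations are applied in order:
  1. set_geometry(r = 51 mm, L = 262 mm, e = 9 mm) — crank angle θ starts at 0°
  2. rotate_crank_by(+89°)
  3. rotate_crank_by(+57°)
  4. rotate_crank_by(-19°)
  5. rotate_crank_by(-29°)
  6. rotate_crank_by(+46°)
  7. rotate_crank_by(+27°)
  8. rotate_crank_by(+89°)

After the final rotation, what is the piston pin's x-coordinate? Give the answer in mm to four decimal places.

246.3622

set_geometry: r = 51 mm, L = 262 mm, e = 9 mm; θ ← 0°
rotate_crank_by(+89°): θ ← 0° +89° = 89°
rotate_crank_by(+57°): θ ← 89° +57° = 146°
rotate_crank_by(-19°): θ ← 146° -19° = 127°
rotate_crank_by(-29°): θ ← 127° -29° = 98°
rotate_crank_by(+46°): θ ← 98° +46° = 144°
rotate_crank_by(+27°): θ ← 144° +27° = 171°
rotate_crank_by(+89°): θ ← 171° +89° = 260°
crank pin P = (r cos θ, r sin θ) = (-8.856057, -50.225195)
h = r sin θ − e = -50.225195 − 9 = -59.225195
x = r cos θ + √(L² − h²) = -8.856057 + √(68644.0 − 3507.6238) = -8.856057 + 255.218291 = 246.362234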